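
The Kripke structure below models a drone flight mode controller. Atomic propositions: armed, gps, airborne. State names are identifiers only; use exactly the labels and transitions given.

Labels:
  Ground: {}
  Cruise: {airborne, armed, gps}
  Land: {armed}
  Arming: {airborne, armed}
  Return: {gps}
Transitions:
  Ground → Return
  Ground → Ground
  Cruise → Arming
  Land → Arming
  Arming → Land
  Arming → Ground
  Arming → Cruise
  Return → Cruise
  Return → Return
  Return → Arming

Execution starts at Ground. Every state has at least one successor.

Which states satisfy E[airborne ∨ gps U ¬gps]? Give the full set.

{Ground, Cruise, Land, Arming, Return}

States satisfying airborne ∨ gps: {Cruise, Arming, Return}.
States satisfying ¬gps: {Ground, Land, Arming}.
States satisfying E[airborne ∨ gps U ¬gps]: {Ground, Cruise, Land, Arming, Return}.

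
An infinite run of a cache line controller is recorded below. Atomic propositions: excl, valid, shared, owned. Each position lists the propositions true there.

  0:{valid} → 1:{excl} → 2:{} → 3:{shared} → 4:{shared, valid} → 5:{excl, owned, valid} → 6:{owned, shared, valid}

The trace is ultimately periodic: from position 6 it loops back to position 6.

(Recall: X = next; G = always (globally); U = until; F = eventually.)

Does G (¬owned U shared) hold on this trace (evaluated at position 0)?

Does not hold

¬owned U shared must hold at every position from 0 onward. It fails at position 5, so G (¬owned U shared) is false.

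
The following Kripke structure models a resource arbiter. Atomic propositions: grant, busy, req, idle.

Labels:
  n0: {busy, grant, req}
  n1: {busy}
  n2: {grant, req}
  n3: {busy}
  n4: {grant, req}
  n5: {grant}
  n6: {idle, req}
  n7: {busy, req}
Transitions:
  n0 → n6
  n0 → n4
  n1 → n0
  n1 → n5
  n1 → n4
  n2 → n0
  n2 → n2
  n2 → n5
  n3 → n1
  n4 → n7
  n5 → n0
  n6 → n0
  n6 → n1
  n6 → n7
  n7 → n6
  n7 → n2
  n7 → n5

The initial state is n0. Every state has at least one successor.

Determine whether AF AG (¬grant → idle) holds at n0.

States satisfying AG (¬grant → idle): ∅.
States satisfying AF AG (¬grant → idle): ∅.
There is a path from n0 along which AG (¬grant → idle) never holds.
n0 ∉ Sat(AF AG (¬grant → idle)).

Violated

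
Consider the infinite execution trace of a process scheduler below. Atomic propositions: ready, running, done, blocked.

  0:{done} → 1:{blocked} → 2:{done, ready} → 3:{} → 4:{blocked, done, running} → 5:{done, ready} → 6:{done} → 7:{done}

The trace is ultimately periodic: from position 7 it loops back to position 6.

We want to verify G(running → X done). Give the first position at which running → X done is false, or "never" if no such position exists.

never

running → X done holds at every position 0..7, and those are all the positions the trace ever visits, so the invariant G(running → X done) is never violated.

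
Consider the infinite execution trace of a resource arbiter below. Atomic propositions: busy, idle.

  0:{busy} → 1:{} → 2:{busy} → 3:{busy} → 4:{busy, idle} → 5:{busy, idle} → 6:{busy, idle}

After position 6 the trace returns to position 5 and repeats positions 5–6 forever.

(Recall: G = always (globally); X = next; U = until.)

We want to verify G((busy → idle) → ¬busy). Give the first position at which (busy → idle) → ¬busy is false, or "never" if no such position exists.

Check (busy → idle) → ¬busy at each position in order: 0 ✓, 1 ✓, 2 ✓, 3 ✓.
At position 4 the labels are {busy, idle}, so (busy → idle) → ¬busy is false there. This is the first violation.

4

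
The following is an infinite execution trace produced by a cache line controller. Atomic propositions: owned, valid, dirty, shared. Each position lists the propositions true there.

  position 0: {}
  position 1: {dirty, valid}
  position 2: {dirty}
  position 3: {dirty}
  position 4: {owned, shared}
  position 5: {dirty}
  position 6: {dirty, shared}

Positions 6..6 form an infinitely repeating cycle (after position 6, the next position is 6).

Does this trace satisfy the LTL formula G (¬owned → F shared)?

¬owned → F shared holds at every position 0..6, and those are all positions ever visited, so G (¬owned → F shared) holds.
Positions where ¬owned holds: 0, 1, 2, 3, 5, 6.
Check F shared at each: 0→ok, 1→ok, 2→ok, 3→ok, 5→ok, 6→ok.

Satisfied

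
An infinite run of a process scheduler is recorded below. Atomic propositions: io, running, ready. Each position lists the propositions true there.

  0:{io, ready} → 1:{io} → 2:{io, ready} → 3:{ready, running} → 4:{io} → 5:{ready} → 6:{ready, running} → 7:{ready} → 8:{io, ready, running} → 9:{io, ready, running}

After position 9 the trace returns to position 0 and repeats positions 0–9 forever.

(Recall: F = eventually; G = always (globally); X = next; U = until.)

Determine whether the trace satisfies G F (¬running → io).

Satisfied

F (¬running → io) holds at every position 0..9, and those are all positions ever visited, so G F (¬running → io) holds.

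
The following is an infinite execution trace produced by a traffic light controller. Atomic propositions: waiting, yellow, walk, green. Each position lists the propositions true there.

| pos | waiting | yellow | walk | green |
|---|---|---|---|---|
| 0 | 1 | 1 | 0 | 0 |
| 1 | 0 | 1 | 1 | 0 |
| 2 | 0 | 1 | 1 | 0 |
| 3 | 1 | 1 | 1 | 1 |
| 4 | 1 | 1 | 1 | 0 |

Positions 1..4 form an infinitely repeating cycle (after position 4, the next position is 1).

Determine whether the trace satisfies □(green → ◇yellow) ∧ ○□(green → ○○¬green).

Satisfied

green → ◇yellow holds at every position 0..4, and those are all positions ever visited, so □(green → ◇yellow) holds.
Positions where green holds: 3.
Check ◇yellow at each: 3→ok.
The position after 0 is 1; □(green → ○○¬green) is true there.
At position 0: □(green → ◇yellow) is true; ○□(green → ○○¬green) is true; so □(green → ◇yellow) ∧ ○□(green → ○○¬green) is true.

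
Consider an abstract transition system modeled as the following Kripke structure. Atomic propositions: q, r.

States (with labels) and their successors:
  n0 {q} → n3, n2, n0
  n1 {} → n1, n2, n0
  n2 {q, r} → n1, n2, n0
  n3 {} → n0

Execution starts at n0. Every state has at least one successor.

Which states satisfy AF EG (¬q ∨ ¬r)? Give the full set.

{n0, n1, n3}

States satisfying EG (¬q ∨ ¬r): {n0, n1, n3}.
States satisfying AF EG (¬q ∨ ¬r): {n0, n1, n3}.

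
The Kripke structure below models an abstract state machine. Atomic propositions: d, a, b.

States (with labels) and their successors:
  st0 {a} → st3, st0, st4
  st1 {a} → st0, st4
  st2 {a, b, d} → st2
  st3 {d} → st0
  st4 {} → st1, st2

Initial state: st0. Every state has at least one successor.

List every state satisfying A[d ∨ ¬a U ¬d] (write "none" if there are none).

States satisfying d ∨ ¬a: {st2, st3, st4}.
States satisfying ¬d: {st0, st1, st4}.
States satisfying A[d ∨ ¬a U ¬d]: {st0, st1, st3, st4}.

{st0, st1, st3, st4}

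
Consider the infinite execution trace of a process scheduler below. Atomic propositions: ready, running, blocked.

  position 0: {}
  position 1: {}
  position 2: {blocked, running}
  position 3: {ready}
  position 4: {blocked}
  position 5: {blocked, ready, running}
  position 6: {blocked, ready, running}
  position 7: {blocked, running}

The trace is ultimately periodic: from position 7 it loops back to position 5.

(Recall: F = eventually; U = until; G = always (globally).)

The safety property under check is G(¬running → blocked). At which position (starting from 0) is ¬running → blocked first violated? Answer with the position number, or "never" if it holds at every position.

0

At position 0 the labels are {}, so ¬running → blocked is false there. This is the first violation.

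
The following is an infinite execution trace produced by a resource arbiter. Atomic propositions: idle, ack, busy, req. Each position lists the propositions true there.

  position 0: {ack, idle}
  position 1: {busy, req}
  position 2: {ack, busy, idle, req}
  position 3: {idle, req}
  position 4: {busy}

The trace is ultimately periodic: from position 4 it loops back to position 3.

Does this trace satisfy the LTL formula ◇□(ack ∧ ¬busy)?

No

□(ack ∧ ¬busy) is false at every position 0..4, so it never becomes true and ◇□(ack ∧ ¬busy) fails.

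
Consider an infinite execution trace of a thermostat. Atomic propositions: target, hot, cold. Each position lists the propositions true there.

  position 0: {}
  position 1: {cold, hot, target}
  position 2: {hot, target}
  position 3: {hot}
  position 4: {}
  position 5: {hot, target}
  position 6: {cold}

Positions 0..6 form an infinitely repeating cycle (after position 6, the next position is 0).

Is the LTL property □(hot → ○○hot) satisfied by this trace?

hot → ○○hot must hold at every position from 0 onward. It fails at position 2, so □(hot → ○○hot) is false.
Positions where hot holds: 1, 2, 3, 5.
Check ○○hot at each: 1→ok, 2→fails, 3→ok, 5→fails.

No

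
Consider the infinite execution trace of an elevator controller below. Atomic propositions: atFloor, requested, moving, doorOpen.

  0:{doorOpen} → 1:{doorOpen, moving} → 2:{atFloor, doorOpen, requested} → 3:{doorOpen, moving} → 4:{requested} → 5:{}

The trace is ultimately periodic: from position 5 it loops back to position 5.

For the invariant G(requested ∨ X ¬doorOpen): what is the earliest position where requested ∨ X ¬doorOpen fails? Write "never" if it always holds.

0

At position 0 the labels are {doorOpen} and the next position 1 has {doorOpen, moving}, so requested ∨ X ¬doorOpen is false there. This is the first violation.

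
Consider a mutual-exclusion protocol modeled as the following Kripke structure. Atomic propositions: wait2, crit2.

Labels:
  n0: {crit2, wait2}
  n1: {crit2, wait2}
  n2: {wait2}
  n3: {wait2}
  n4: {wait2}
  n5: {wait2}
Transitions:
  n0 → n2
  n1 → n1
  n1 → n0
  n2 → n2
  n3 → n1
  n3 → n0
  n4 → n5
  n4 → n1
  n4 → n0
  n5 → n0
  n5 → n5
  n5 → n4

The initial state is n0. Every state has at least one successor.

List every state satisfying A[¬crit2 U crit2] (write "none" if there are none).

States satisfying ¬crit2: {n2, n3, n4, n5}.
States satisfying crit2: {n0, n1}.
States satisfying A[¬crit2 U crit2]: {n0, n1, n3}.

{n0, n1, n3}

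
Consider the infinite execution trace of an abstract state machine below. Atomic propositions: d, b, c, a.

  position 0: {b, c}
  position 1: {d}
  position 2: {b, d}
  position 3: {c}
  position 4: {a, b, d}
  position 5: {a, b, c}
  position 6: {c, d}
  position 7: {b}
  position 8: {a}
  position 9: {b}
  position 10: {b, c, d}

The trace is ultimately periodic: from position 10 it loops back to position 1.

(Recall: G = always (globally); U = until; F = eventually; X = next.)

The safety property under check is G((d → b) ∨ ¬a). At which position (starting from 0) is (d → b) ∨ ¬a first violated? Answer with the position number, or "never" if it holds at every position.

never

(d → b) ∨ ¬a holds at every position 0..10, and those are all the positions the trace ever visits, so the invariant G((d → b) ∨ ¬a) is never violated.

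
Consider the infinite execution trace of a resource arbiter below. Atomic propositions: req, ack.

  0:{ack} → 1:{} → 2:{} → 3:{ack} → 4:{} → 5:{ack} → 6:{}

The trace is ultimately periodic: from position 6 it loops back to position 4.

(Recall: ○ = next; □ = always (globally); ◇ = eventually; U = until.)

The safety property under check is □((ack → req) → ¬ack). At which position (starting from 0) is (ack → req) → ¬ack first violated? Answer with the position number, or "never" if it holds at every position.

(ack → req) → ¬ack holds at every position 0..6, and those are all the positions the trace ever visits, so the invariant □((ack → req) → ¬ack) is never violated.

never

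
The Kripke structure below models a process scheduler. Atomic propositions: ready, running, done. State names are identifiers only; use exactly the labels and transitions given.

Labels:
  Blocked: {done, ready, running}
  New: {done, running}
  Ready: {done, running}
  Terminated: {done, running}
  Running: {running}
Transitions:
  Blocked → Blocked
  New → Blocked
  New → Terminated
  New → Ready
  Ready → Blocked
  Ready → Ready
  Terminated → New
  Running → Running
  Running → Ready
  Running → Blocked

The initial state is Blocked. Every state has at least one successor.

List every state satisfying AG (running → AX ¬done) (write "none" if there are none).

none

States satisfying running → AX ¬done: ∅.
States satisfying AG (running → AX ¬done): ∅.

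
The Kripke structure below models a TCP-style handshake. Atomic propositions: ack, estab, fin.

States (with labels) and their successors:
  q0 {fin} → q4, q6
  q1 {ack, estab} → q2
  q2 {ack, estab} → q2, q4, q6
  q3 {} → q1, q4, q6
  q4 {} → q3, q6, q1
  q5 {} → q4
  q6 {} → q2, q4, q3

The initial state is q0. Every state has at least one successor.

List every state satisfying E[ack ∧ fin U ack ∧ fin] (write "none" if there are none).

none

States satisfying ack ∧ fin: ∅.
States satisfying E[ack ∧ fin U ack ∧ fin]: ∅.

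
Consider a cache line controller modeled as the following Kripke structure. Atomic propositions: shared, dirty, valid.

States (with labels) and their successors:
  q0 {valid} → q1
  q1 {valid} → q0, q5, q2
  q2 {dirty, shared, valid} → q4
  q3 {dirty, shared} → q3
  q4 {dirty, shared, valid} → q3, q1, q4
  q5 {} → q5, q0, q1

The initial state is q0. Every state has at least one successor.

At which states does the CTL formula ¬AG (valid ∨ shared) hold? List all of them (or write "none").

States satisfying valid ∨ shared: {q0, q1, q2, q3, q4}.
States satisfying AG (valid ∨ shared): {q3}.
States satisfying ¬AG (valid ∨ shared): {q0, q1, q2, q4, q5}.

{q0, q1, q2, q4, q5}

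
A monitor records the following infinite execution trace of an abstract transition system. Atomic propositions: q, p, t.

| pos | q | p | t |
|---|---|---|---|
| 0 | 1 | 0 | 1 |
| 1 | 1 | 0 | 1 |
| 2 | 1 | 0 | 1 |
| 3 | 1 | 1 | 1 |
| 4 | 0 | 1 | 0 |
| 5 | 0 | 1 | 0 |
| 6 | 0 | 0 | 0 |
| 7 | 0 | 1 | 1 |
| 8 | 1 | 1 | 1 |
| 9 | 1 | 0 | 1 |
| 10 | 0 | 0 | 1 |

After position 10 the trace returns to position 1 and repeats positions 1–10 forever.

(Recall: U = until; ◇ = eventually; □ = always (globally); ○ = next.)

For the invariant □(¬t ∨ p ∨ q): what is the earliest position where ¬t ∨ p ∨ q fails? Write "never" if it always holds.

Check ¬t ∨ p ∨ q at each position in order: 0 ✓, 1 ✓, 2 ✓, 3 ✓, 4 ✓, 5 ✓, 6 ✓, 7 ✓, 8 ✓, 9 ✓.
At position 10 the labels are {t}, so ¬t ∨ p ∨ q is false there. This is the first violation.

10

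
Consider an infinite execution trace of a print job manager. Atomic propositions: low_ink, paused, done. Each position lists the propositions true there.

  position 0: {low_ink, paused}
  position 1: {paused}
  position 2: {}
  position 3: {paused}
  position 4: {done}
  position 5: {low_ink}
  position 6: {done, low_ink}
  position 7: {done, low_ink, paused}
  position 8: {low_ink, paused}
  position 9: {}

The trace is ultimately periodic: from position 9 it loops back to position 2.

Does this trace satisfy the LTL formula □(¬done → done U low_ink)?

¬done → done U low_ink must hold at every position from 0 onward. It fails at position 1, so □(¬done → done U low_ink) is false.
Positions where ¬done holds: 0, 1, 2, 3, 5, 8, 9.
Check done U low_ink at each: 0→ok, 1→fails, 2→fails, 3→fails, 5→ok, 8→ok, 9→fails.

No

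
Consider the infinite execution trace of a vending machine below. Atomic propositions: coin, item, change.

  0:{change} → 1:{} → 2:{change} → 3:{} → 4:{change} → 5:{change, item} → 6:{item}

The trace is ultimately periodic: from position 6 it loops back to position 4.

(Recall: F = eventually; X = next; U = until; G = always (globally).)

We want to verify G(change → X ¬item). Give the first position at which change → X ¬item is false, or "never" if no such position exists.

4

Check change → X ¬item at each position in order: 0 ✓, 1 ✓, 2 ✓, 3 ✓.
At position 4 the labels are {change} and the next position 5 has {change, item}, so change → X ¬item is false there. This is the first violation.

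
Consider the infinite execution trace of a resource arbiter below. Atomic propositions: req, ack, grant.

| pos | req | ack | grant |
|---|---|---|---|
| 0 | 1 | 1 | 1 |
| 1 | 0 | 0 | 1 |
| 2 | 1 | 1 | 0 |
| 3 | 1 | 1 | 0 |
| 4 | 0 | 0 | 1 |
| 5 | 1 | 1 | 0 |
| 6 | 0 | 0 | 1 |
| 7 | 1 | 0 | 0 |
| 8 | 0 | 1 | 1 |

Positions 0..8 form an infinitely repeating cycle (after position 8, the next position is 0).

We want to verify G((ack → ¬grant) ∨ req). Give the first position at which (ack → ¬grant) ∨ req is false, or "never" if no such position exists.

8

Check (ack → ¬grant) ∨ req at each position in order: 0 ✓, 1 ✓, 2 ✓, 3 ✓, 4 ✓, 5 ✓, 6 ✓, 7 ✓.
At position 8 the labels are {ack, grant}, so (ack → ¬grant) ∨ req is false there. This is the first violation.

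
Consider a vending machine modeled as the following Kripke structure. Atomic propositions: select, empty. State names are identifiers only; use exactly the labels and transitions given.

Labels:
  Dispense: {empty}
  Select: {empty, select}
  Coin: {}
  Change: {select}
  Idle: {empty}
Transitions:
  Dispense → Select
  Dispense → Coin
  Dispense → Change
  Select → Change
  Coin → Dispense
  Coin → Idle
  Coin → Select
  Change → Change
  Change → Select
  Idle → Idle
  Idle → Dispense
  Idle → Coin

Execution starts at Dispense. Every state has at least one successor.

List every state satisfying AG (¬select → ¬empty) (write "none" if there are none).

States satisfying ¬select → ¬empty: {Select, Coin, Change}.
States satisfying AG (¬select → ¬empty): {Select, Change}.

{Select, Change}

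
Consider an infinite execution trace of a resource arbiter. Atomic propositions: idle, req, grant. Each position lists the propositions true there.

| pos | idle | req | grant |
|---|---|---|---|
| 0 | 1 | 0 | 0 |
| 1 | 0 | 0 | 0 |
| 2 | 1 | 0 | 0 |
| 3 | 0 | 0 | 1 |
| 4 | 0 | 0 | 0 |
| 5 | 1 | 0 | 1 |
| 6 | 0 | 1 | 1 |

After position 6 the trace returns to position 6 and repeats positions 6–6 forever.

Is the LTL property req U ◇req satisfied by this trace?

Holds

Walking from position 0: ◇req first holds at position 0, and req holds at every earlier position along the way, so req U ◇req holds.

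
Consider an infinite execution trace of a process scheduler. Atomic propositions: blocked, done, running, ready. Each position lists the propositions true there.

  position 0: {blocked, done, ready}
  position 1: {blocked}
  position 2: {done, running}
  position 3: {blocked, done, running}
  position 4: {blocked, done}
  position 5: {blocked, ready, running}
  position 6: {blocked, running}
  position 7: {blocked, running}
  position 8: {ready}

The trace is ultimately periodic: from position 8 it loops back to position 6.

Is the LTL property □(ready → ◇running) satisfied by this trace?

ready → ◇running holds at every position 0..8, and those are all positions ever visited, so □(ready → ◇running) holds.
Positions where ready holds: 0, 5, 8.
Check ◇running at each: 0→ok, 5→ok, 8→ok.

Holds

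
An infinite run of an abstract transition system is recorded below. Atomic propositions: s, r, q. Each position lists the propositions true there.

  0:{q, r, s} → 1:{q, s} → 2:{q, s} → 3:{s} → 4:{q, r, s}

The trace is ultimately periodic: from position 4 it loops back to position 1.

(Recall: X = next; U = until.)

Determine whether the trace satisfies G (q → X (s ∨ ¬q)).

q → X (s ∨ ¬q) holds at every position 0..4, and those are all positions ever visited, so G (q → X (s ∨ ¬q)) holds.
Positions where q holds: 0, 1, 2, 4.
Check X (s ∨ ¬q) at each: 0→ok, 1→ok, 2→ok, 4→ok.

Satisfied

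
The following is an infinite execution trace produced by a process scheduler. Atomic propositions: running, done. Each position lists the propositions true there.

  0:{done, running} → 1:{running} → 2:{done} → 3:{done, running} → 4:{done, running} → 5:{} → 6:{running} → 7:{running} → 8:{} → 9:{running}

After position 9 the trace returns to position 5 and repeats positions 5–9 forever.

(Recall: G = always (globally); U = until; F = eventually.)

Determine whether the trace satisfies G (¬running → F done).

¬running → F done must hold at every position from 0 onward. It fails at position 5, so G (¬running → F done) is false.
Positions where ¬running holds: 2, 5, 8.
Check F done at each: 2→ok, 5→fails, 8→fails.

Violated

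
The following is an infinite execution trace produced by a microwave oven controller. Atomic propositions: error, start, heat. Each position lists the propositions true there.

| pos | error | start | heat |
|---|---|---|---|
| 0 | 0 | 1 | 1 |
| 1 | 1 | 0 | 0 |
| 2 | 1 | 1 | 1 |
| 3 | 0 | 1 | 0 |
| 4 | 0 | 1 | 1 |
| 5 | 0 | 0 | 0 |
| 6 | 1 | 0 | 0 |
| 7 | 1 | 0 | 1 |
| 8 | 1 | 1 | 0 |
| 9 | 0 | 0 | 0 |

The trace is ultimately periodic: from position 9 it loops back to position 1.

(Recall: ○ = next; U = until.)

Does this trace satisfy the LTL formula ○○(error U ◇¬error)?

Satisfied

The position after 0 is 1; ○(error U ◇¬error) is true there.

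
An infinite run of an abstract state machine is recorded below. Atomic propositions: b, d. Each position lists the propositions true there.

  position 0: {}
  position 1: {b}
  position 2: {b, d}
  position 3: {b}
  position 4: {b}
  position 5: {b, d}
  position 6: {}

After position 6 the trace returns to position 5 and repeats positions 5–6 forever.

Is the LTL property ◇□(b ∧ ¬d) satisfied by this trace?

□(b ∧ ¬d) is false at every position 0..6, so it never becomes true and ◇□(b ∧ ¬d) fails.

Does not hold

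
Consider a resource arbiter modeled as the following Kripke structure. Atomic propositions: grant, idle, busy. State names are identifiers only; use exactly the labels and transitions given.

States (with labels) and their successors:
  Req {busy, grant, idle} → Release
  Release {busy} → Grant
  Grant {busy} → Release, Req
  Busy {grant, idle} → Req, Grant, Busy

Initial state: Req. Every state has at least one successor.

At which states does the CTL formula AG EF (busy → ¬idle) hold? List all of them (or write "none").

States satisfying EF (busy → ¬idle): {Req, Release, Grant, Busy}.
States satisfying AG EF (busy → ¬idle): {Req, Release, Grant, Busy}.

{Req, Release, Grant, Busy}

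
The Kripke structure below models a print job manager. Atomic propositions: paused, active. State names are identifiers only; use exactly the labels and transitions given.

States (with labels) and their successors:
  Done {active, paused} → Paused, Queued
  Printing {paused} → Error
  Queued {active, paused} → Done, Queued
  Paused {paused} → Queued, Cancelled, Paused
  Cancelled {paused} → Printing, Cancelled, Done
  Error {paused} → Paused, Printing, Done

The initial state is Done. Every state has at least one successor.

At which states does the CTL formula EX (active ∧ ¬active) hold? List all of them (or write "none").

none

States satisfying active ∧ ¬active: ∅.
States satisfying EX (active ∧ ¬active): ∅.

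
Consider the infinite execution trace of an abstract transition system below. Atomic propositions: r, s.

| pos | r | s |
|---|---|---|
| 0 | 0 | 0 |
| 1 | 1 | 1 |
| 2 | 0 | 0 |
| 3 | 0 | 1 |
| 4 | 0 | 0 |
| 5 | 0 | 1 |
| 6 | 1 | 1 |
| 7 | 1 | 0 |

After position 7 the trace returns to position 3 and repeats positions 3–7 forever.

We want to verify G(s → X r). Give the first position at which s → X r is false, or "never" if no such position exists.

Check s → X r at each position in order: 0 ✓.
At position 1 the labels are {r, s} and the next position 2 has {}, so s → X r is false there. This is the first violation.

1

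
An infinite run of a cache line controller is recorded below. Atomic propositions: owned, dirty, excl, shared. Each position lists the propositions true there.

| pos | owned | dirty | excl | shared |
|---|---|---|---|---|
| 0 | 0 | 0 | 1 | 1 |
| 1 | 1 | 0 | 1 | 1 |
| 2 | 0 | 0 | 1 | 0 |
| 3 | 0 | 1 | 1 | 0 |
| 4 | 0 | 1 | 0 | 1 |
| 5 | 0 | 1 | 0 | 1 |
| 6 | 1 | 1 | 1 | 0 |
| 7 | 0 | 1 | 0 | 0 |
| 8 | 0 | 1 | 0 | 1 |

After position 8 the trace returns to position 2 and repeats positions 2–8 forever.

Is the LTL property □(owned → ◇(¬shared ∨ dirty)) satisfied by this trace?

Satisfied

owned → ◇(¬shared ∨ dirty) holds at every position 0..8, and those are all positions ever visited, so □(owned → ◇(¬shared ∨ dirty)) holds.
Positions where owned holds: 1, 6.
Check ◇(¬shared ∨ dirty) at each: 1→ok, 6→ok.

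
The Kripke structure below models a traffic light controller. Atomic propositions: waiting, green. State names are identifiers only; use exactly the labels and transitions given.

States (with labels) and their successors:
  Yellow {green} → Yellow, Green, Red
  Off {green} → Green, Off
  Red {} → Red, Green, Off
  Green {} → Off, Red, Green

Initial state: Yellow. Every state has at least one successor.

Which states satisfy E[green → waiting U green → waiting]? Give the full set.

{Red, Green}

States satisfying green → waiting: {Red, Green}.
States satisfying E[green → waiting U green → waiting]: {Red, Green}.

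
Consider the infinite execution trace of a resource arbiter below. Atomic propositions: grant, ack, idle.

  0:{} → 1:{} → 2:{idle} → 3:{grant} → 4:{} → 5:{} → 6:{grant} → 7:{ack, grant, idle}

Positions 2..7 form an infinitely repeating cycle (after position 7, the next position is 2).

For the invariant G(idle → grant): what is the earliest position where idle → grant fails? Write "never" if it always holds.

2

Check idle → grant at each position in order: 0 ✓, 1 ✓.
At position 2 the labels are {idle}, so idle → grant is false there. This is the first violation.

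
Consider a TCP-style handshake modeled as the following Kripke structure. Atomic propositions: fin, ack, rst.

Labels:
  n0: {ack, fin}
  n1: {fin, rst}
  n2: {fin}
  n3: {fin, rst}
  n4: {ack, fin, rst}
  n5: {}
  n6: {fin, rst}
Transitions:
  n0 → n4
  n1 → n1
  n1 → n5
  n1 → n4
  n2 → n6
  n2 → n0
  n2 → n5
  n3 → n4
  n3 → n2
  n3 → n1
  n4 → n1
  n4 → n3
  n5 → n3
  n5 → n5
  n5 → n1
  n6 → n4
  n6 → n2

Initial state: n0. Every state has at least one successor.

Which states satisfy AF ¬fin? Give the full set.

States satisfying ¬fin: {n5}.
States satisfying AF ¬fin: {n5}.

{n5}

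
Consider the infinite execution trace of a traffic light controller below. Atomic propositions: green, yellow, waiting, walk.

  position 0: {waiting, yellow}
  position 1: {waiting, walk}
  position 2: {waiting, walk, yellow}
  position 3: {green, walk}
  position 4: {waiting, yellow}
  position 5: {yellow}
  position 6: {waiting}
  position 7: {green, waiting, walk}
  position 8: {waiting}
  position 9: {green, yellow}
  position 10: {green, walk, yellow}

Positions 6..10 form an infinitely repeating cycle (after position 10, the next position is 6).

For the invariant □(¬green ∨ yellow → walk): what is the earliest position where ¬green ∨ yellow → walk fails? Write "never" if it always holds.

0

At position 0 the labels are {waiting, yellow}, so ¬green ∨ yellow → walk is false there. This is the first violation.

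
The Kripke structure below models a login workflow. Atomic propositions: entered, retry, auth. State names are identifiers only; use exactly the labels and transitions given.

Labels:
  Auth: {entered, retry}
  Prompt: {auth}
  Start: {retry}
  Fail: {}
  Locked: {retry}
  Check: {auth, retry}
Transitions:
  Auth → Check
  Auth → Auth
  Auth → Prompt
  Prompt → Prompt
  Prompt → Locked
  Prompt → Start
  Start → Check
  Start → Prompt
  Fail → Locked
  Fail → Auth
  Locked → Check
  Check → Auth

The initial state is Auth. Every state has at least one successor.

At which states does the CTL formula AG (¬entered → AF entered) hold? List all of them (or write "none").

States satisfying ¬entered → AF entered: {Auth, Fail, Locked, Check}.
States satisfying AG (¬entered → AF entered): ∅.

none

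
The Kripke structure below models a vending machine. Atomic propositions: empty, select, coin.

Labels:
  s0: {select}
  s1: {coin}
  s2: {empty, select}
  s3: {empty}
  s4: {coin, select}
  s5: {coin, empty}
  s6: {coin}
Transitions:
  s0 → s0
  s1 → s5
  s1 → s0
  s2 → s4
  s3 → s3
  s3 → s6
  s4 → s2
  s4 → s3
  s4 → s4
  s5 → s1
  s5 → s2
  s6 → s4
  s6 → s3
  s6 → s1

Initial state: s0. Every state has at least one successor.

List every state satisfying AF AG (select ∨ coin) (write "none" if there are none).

{s0}

States satisfying AG (select ∨ coin): {s0}.
States satisfying AF AG (select ∨ coin): {s0}.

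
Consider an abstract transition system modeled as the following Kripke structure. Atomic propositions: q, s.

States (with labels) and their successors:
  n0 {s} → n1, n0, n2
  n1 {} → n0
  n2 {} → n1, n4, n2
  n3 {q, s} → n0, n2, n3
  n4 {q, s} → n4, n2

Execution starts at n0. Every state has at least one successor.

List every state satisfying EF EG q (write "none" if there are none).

States satisfying EG q: {n3, n4}.
States satisfying EF EG q: {n0, n1, n2, n3, n4}.

{n0, n1, n2, n3, n4}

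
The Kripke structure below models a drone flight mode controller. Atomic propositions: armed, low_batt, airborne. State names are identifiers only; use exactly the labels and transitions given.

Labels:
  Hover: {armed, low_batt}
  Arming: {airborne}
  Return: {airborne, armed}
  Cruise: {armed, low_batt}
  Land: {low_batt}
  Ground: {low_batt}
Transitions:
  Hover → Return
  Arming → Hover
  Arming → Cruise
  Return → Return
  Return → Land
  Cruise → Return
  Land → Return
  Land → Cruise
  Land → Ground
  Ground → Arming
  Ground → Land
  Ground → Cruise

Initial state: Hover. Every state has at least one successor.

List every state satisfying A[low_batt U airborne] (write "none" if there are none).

States satisfying low_batt: {Hover, Cruise, Land, Ground}.
States satisfying airborne: {Arming, Return}.
States satisfying A[low_batt U airborne]: {Hover, Arming, Return, Cruise}.

{Hover, Arming, Return, Cruise}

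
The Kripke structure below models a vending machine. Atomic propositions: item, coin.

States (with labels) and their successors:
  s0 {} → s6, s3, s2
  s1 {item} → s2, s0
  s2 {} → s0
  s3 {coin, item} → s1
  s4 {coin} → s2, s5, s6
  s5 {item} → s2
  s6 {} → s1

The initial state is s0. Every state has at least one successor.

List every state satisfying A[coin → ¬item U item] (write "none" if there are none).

{s1, s3, s5, s6}

States satisfying coin → ¬item: {s0, s1, s2, s4, s5, s6}.
States satisfying item: {s1, s3, s5}.
States satisfying A[coin → ¬item U item]: {s1, s3, s5, s6}.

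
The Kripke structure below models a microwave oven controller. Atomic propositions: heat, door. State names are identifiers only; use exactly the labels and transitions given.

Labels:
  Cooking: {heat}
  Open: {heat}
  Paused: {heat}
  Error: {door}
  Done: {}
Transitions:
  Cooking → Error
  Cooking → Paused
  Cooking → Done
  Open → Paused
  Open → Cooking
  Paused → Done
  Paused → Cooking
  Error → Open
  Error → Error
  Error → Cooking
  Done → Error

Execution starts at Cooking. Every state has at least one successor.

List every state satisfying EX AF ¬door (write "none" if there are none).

States satisfying AF ¬door: {Cooking, Open, Paused, Done}.
States satisfying EX AF ¬door: {Cooking, Open, Paused, Error}.

{Cooking, Open, Paused, Error}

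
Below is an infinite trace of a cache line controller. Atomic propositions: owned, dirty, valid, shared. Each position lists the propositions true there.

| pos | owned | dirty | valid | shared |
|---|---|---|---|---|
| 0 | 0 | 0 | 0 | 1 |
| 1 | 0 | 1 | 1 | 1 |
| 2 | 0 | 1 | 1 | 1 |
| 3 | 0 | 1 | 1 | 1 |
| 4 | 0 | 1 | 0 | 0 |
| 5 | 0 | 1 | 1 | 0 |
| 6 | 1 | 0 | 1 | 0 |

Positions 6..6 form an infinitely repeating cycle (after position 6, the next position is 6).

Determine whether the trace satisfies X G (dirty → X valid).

Does not hold

The position after 0 is 1; G (dirty → X valid) is false there.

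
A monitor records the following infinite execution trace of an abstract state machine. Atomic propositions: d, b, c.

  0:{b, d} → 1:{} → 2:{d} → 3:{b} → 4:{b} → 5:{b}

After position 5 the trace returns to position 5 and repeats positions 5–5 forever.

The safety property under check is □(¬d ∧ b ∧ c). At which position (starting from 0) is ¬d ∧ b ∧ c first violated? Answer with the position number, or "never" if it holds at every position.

At position 0 the labels are {b, d}, so ¬d ∧ b ∧ c is false there. This is the first violation.

0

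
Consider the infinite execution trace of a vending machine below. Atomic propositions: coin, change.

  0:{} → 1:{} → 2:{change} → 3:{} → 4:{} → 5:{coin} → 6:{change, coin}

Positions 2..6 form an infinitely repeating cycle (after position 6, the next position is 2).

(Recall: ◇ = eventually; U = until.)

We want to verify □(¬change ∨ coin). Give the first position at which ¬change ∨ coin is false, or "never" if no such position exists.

2

Check ¬change ∨ coin at each position in order: 0 ✓, 1 ✓.
At position 2 the labels are {change}, so ¬change ∨ coin is false there. This is the first violation.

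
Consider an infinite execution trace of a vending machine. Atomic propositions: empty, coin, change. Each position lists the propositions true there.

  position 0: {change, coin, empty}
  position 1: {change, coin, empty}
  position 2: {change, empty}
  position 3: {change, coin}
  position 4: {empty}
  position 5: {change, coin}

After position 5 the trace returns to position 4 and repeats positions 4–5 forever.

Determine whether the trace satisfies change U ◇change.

Walking from position 0: ◇change first holds at position 0, and change holds at every earlier position along the way, so change U ◇change holds.

Satisfied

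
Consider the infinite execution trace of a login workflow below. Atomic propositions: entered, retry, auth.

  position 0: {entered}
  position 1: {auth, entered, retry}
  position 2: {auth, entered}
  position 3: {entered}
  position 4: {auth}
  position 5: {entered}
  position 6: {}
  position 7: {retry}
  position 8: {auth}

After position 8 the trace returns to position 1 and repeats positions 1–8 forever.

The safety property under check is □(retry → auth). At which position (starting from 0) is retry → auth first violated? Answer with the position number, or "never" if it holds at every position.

Check retry → auth at each position in order: 0 ✓, 1 ✓, 2 ✓, 3 ✓, 4 ✓, 5 ✓, 6 ✓.
At position 7 the labels are {retry}, so retry → auth is false there. This is the first violation.

7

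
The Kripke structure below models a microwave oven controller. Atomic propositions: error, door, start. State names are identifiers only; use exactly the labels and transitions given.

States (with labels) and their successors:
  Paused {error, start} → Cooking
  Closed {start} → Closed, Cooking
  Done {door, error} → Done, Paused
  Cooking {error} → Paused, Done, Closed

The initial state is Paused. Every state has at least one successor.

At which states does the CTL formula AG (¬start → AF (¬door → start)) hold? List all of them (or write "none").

States satisfying ¬start → AF (¬door → start): {Paused, Closed, Done, Cooking}.
States satisfying AG (¬start → AF (¬door → start)): {Paused, Closed, Done, Cooking}.

{Paused, Closed, Done, Cooking}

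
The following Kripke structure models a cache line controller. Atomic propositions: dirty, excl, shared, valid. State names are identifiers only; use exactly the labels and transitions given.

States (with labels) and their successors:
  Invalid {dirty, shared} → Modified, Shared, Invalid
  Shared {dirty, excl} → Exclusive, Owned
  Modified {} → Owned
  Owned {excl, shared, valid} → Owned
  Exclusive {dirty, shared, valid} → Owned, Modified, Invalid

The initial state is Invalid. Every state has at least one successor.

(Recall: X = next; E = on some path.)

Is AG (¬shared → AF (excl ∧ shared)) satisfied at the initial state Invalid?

Does not hold

States satisfying ¬shared → AF (excl ∧ shared): {Invalid, Modified, Owned, Exclusive}.
States satisfying AG (¬shared → AF (excl ∧ shared)): {Modified, Owned}.
Shared is reachable from Invalid and violates ¬shared → AF (excl ∧ shared), so AG fails at Invalid.
Invalid ∉ Sat(AG (¬shared → AF (excl ∧ shared))).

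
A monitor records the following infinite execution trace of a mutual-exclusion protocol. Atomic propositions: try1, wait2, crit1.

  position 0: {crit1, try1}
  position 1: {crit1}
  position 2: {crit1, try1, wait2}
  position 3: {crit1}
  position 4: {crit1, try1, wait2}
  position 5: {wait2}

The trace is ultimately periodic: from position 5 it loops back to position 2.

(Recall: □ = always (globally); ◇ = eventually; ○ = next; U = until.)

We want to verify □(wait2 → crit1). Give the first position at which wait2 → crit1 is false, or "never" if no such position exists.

Check wait2 → crit1 at each position in order: 0 ✓, 1 ✓, 2 ✓, 3 ✓, 4 ✓.
At position 5 the labels are {wait2}, so wait2 → crit1 is false there. This is the first violation.

5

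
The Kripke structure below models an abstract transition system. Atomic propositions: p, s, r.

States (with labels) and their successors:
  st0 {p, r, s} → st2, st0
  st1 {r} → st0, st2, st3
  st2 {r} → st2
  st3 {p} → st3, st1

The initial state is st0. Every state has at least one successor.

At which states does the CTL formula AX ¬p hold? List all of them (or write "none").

{st2}

States satisfying ¬p: {st1, st2}.
States satisfying AX ¬p: {st2}.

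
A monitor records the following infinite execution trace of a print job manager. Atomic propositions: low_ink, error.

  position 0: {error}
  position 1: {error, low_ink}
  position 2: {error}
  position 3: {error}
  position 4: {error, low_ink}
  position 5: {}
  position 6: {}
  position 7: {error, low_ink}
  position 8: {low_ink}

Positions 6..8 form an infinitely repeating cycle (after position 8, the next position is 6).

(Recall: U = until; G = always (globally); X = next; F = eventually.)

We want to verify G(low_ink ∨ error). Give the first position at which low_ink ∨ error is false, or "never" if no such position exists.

5

Check low_ink ∨ error at each position in order: 0 ✓, 1 ✓, 2 ✓, 3 ✓, 4 ✓.
At position 5 the labels are {}, so low_ink ∨ error is false there. This is the first violation.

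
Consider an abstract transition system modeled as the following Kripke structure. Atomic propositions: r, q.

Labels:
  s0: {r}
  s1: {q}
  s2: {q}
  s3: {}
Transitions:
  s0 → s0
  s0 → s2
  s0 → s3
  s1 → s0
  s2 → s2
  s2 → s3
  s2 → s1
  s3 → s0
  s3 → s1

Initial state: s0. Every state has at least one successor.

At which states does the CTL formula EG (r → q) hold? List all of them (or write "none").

States satisfying r → q: {s1, s2, s3}.
States satisfying EG (r → q): {s2}.

{s2}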